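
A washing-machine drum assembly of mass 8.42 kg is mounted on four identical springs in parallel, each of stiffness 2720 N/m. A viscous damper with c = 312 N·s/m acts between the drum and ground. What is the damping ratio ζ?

Parallel springs add: k_eq = 4 × 2720 = 10880 N/m.
ω_n = √(k_eq/m) = √(10880/8.42) = 35.95 rad/s.
Critical damping c_c = 2√(k_eq·m) = 2√(10880 × 8.42) = 605.3 N·s/m, so ζ = c/c_c = 312/605.3 = 0.5154.

0.515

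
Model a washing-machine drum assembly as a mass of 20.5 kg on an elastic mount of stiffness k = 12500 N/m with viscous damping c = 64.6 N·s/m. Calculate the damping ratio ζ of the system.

0.0638

ω_n = √(k/m) = √(12500/20.5) = 24.69 rad/s.
Critical damping c_c = 2√(k·m) = 2√(12500 × 20.5) = 1012 N·s/m, so ζ = c/c_c = 64.6/1012 = 0.06381.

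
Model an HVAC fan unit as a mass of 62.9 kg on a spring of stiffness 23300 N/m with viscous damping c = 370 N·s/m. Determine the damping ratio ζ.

0.153

ω_n = √(k/m) = √(23300/62.9) = 19.25 rad/s.
Critical damping c_c = 2√(k·m) = 2√(23300 × 62.9) = 2421 N·s/m, so ζ = c/c_c = 370/2421 = 0.1528.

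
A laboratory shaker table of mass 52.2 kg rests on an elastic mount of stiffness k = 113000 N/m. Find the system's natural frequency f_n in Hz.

7.40 Hz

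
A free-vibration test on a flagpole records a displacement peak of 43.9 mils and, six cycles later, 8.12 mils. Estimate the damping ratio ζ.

Logarithmic decrement δ = (1/n)·ln(x₀/x_n) = (1/6)·ln(43.9/8.12) = (1/6)·ln(5.406) = 0.2813.
ζ = δ/√(4π² + δ²) = 0.2813/√(39.48 + 0.0791) = 0.2813/6.289 = 0.04472.

0.0447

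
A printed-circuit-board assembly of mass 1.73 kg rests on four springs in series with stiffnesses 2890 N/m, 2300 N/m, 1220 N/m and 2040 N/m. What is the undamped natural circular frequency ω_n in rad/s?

Series springs: 1/k_eq = 1/2890 + 1/2300 + 1/1220 + 1/2040 = 0.002091, so k_eq = 478.3 N/m.
ω_n = √(k_eq/m) = √(478.3/1.73) = √276.5 = 16.63 rad/s.

16.6 rad/s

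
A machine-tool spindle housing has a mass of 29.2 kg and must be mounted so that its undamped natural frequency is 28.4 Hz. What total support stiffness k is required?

ω_n = 2πf_n = 2π × 28.4 = 178.4 rad/s.
k = m·ω_n² = 29.2 × 178.4² = 29.2 × 31840 = 929800 N/m.

930000 N/m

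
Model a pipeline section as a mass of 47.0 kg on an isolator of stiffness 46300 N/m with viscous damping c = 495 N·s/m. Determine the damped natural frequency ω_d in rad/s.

30.9 rad/s

ω_n = √(k/m) = √(46300/47.0) = 31.39 rad/s.
Critical damping c_c = 2√(k·m) = 2√(46300 × 47.0) = 2950 N·s/m, so ζ = c/c_c = 495/2950 = 0.1678.
ω_d = ω_n√(1 − ζ²) = 31.39 × √(1 − 0.0281) = 30.94 rad/s.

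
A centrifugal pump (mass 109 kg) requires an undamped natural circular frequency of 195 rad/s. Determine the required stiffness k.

4140000 N/m

k = m·ω_n² = 109 × 195.0² = 109 × 38020 = 4145000 N/m.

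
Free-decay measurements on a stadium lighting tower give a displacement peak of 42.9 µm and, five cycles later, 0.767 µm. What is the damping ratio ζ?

Logarithmic decrement δ = (1/n)·ln(x₀/x_n) = (1/5)·ln(42.9/0.767) = (1/5)·ln(55.93) = 0.8048.
ζ = δ/√(4π² + δ²) = 0.8048/√(39.48 + 0.648) = 0.8048/6.335 = 0.1271.

0.127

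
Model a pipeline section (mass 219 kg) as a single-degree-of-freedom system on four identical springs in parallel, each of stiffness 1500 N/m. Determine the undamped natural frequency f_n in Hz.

0.833 Hz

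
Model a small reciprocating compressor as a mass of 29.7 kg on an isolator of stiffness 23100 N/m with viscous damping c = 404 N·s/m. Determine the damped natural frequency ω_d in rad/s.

27.0 rad/s

ω_n = √(k/m) = √(23100/29.7) = 27.89 rad/s.
Critical damping c_c = 2√(k·m) = 2√(23100 × 29.7) = 1657 N·s/m, so ζ = c/c_c = 404/1657 = 0.2439.
ω_d = ω_n√(1 − ζ²) = 27.89 × √(1 − 0.0595) = 27.05 rad/s.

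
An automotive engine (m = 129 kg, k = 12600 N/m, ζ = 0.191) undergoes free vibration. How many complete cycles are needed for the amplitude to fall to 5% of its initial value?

3 cycles

Logarithmic decrement δ = 2πζ/√(1 − ζ²) = 2π × 0.1910/√(1 − 0.0365) = 1.223.
x_n/x₀ = e^(−nδ) ≤ 0.05; take ln: n ≥ ln(1/0.05)/δ = 2.996/1.223 = 2.450.
So 3 complete cycles are required.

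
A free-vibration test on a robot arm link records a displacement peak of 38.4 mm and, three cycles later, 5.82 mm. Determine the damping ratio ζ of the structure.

Logarithmic decrement δ = (1/n)·ln(x₀/x_n) = (1/3)·ln(38.4/5.82) = (1/3)·ln(6.598) = 0.6289.
ζ = δ/√(4π² + δ²) = 0.6289/√(39.48 + 0.396) = 0.6289/6.315 = 0.09960.

0.0996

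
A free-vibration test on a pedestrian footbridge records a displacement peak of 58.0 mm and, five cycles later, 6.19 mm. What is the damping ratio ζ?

0.0710

Logarithmic decrement δ = (1/n)·ln(x₀/x_n) = (1/5)·ln(58.0/6.19) = (1/5)·ln(9.370) = 0.4475.
ζ = δ/√(4π² + δ²) = 0.4475/√(39.48 + 0.200) = 0.4475/6.299 = 0.07104.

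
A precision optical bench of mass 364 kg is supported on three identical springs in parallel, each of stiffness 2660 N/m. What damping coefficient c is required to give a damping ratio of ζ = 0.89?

3030 N·s/m

Parallel springs add: k_eq = 3 × 2660 = 7980 N/m.
c_c = 2√(k_eq·m) = 2√(7980 × 364) = 3409 N·s/m.
c = ζ·c_c = 0.89 × 3409 = 3034 N·s/m.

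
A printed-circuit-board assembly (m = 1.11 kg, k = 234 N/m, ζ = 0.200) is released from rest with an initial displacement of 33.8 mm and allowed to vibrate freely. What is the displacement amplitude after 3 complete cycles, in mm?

0.721 mm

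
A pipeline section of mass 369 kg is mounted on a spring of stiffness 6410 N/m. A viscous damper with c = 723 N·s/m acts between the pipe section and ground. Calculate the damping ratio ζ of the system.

ω_n = √(k/m) = √(6410/369) = 4.168 rad/s.
Critical damping c_c = 2√(k·m) = 2√(6410 × 369) = 3076 N·s/m, so ζ = c/c_c = 723/3076 = 0.2351.

0.235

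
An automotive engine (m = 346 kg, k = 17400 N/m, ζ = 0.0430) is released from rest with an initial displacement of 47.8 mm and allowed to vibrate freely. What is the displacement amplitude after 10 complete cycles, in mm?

Logarithmic decrement δ = 2πζ/√(1 − ζ²) = 2π × 0.04300/√(1 − 0.00185) = 0.2704.
After n cycles, x_n/x₀ = e^(−nδ), so x_10 = 47.8 × e^(−10 × 0.2704) = 47.8 × 0.06692 = 3.199 mm.

3.20 mm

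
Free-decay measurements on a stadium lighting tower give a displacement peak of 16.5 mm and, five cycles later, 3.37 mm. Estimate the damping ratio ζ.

0.0505

Logarithmic decrement δ = (1/n)·ln(x₀/x_n) = (1/5)·ln(16.5/3.37) = (1/5)·ln(4.896) = 0.3177.
ζ = δ/√(4π² + δ²) = 0.3177/√(39.48 + 0.101) = 0.3177/6.291 = 0.05050.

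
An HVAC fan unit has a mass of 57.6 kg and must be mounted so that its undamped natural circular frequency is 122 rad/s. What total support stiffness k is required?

857000 N/m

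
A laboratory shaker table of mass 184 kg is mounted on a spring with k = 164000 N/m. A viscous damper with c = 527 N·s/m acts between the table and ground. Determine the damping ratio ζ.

0.0480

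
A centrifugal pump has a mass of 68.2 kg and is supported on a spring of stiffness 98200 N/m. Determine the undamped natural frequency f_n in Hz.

6.04 Hz

ω_n = √(k/m) = √(98200/68.2) = √1440 = 37.95 rad/s.
f_n = ω_n/(2π) = 37.95/6.283 = 6.039 Hz.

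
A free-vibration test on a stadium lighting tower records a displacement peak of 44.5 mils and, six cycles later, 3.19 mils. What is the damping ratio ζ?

0.0697

Logarithmic decrement δ = (1/n)·ln(x₀/x_n) = (1/6)·ln(44.5/3.19) = (1/6)·ln(13.95) = 0.4392.
ζ = δ/√(4π² + δ²) = 0.4392/√(39.48 + 0.193) = 0.4392/6.299 = 0.06974.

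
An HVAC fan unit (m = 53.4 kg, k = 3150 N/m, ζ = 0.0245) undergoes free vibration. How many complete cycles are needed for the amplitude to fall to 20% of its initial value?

Logarithmic decrement δ = 2πζ/√(1 − ζ²) = 2π × 0.02450/√(1 − 0.000600) = 0.1540.
x_n/x₀ = e^(−nδ) ≤ 0.2; take ln: n ≥ ln(1/0.2)/δ = 1.609/0.1540 = 10.45.
So 11 complete cycles are required.

11 cycles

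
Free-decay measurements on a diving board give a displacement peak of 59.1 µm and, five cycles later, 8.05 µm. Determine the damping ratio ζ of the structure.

Logarithmic decrement δ = (1/n)·ln(x₀/x_n) = (1/5)·ln(59.1/8.05) = (1/5)·ln(7.342) = 0.3987.
ζ = δ/√(4π² + δ²) = 0.3987/√(39.48 + 0.159) = 0.3987/6.296 = 0.06333.

0.0633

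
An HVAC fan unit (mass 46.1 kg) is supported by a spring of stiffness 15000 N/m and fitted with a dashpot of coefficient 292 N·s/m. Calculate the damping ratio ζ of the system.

ω_n = √(k/m) = √(15000/46.1) = 18.04 rad/s.
Critical damping c_c = 2√(k·m) = 2√(15000 × 46.1) = 1663 N·s/m, so ζ = c/c_c = 292/1663 = 0.1756.

0.176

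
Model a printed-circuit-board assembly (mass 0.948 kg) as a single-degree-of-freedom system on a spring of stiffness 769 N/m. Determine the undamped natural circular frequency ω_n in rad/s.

28.5 rad/s

ω_n = √(k/m) = √(769.0/0.948) = √811.2 = 28.48 rad/s.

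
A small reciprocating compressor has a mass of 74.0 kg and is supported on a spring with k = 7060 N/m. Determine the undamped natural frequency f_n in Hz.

1.55 Hz

ω_n = √(k/m) = √(7060/74.0) = √95.41 = 9.768 rad/s.
f_n = ω_n/(2π) = 9.768/6.283 = 1.555 Hz.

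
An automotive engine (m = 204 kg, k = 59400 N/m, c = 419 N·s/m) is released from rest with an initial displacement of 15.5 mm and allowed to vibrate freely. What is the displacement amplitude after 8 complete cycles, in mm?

0.748 mm

ζ = c/(2√(km)) = 419/(2√(59400 × 204)) = 419/6962 = 0.06018.
Logarithmic decrement δ = 2πζ/√(1 − ζ²) = 2π × 0.06018/√(1 − 0.00362) = 0.3788.
After n cycles, x_n/x₀ = e^(−nδ), so x_8 = 15.5 × e^(−8 × 0.3788) = 15.5 × 0.04829 = 0.7484 mm.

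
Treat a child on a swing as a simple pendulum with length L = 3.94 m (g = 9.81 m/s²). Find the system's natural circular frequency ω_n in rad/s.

For a simple pendulum ω_n = √(g/L) = √(9.81/3.94) = √2.490 = 1.578 rad/s.

1.58 rad/s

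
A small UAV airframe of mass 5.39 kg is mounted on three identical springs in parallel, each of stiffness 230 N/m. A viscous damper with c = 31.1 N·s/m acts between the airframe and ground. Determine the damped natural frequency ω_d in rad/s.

Parallel springs add: k_eq = 3 × 230 = 690.0 N/m.
ω_n = √(k_eq/m) = √(690.0/5.39) = 11.31 rad/s.
Critical damping c_c = 2√(k_eq·m) = 2√(690.0 × 5.39) = 122.0 N·s/m, so ζ = c/c_c = 31.1/122.0 = 0.2550.
ω_d = ω_n√(1 − ζ²) = 11.31 × √(1 − 0.0650) = 10.94 rad/s.

10.9 rad/s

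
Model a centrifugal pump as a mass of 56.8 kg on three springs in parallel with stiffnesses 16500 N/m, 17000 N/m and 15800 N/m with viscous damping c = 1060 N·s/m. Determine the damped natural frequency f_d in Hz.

Parallel springs add: k_eq = 16500 + 17000 + 15800 = 49300 N/m.
ω_n = √(k_eq/m) = √(49300/56.8) = 29.46 rad/s.
Critical damping c_c = 2√(k_eq·m) = 2√(49300 × 56.8) = 3347 N·s/m, so ζ = c/c_c = 1060/3347 = 0.3167.
ω_d = ω_n√(1 − ζ²) = 29.46 × √(1 − 0.100) = 27.94 rad/s.
f_d = ω_d/(2π) = 4.447 Hz.

4.45 Hz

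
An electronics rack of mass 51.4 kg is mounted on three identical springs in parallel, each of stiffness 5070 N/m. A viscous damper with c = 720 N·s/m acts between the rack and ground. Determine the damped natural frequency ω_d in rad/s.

15.7 rad/s

Parallel springs add: k_eq = 3 × 5070 = 15210 N/m.
ω_n = √(k_eq/m) = √(15210/51.4) = 17.20 rad/s.
Critical damping c_c = 2√(k_eq·m) = 2√(15210 × 51.4) = 1768 N·s/m, so ζ = c/c_c = 720/1768 = 0.4072.
ω_d = ω_n√(1 − ζ²) = 17.20 × √(1 − 0.166) = 15.71 rad/s.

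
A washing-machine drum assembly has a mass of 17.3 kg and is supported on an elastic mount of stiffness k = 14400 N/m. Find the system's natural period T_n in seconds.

0.218 s

ω_n = √(k/m) = √(14400/17.3) = √832.4 = 28.85 rad/s.
T_n = 2π/ω_n = 6.283/28.85 = 0.2178 s.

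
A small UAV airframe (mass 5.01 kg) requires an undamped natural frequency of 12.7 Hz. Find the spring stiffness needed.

31900 N/m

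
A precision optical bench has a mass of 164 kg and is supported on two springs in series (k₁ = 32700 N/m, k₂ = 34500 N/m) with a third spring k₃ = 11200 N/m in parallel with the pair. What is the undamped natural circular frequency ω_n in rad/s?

13.1 rad/s

Series pair: k_s = k₁k₂/(k₁+k₂) = (32700)(34500)/(32700 + 34500) = 16790 N/m. In parallel with k₃: k_eq = 16790 + 11200 = 27990 N/m.
ω_n = √(k_eq/m) = √(27990/164) = √170.7 = 13.06 rad/s.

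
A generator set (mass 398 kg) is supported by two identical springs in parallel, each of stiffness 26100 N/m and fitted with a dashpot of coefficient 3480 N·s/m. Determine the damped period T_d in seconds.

Parallel springs add: k_eq = 2 × 26100 = 52200 N/m.
ω_n = √(k_eq/m) = √(52200/398) = 11.45 rad/s.
Critical damping c_c = 2√(k_eq·m) = 2√(52200 × 398) = 9116 N·s/m, so ζ = c/c_c = 3480/9116 = 0.3817.
ω_d = ω_n√(1 − ζ²) = 11.45 × √(1 − 0.146) = 10.59 rad/s.
T_d = 2π/ω_d = 0.5936 s.

0.594 s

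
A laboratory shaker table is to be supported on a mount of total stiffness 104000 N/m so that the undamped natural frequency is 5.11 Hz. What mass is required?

ω_n = 2πf_n = 2π × 5.11 = 32.11 rad/s.
m = k/ω_n² = 104000/32.11² = 104000/1031 = 100.9 kg.

101 kg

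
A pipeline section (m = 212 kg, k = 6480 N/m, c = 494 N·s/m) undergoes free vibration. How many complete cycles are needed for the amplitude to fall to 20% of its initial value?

2 cycles

ζ = c/(2√(km)) = 494/(2√(6480 × 212)) = 494/2344 = 0.2107.
Logarithmic decrement δ = 2πζ/√(1 − ζ²) = 2π × 0.2107/√(1 − 0.0444) = 1.355.
x_n/x₀ = e^(−nδ) ≤ 0.2; take ln: n ≥ ln(1/0.2)/δ = 1.609/1.355 = 1.188.
So 2 complete cycles are required.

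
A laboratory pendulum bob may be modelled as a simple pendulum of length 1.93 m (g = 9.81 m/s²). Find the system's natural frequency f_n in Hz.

For a simple pendulum ω_n = √(g/L) = √(9.81/1.93) = √5.083 = 2.255 rad/s.
f_n = ω_n/(2π) = 2.255/6.283 = 0.3588 Hz.

0.359 Hz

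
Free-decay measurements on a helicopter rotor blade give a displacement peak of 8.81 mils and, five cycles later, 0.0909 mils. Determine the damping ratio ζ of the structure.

Logarithmic decrement δ = (1/n)·ln(x₀/x_n) = (1/5)·ln(8.81/0.0909) = (1/5)·ln(96.92) = 0.9148.
ζ = δ/√(4π² + δ²) = 0.9148/√(39.48 + 0.837) = 0.9148/6.349 = 0.1441.

0.144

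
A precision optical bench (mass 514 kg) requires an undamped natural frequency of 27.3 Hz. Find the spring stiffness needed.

15100000 N/m

ω_n = 2πf_n = 2π × 27.3 = 171.5 rad/s.
k = m·ω_n² = 514 × 171.5² = 514 × 29420 = 15120000 N/m.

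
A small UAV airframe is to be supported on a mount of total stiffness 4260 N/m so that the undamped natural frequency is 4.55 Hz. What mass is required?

5.21 kg

ω_n = 2πf_n = 2π × 4.55 = 28.59 rad/s.
m = k/ω_n² = 4260/28.59² = 4260/817.3 = 5.212 kg.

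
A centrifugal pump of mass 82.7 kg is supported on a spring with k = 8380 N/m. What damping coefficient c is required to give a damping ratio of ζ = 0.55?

916 N·s/m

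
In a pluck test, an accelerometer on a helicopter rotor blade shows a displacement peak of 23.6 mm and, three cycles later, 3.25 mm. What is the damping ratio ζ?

Logarithmic decrement δ = (1/n)·ln(x₀/x_n) = (1/3)·ln(23.6/3.25) = (1/3)·ln(7.262) = 0.6609.
ζ = δ/√(4π² + δ²) = 0.6609/√(39.48 + 0.437) = 0.6609/6.318 = 0.1046.

0.105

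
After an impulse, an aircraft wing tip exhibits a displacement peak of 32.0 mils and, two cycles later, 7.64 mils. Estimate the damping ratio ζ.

0.113

Logarithmic decrement δ = (1/n)·ln(x₀/x_n) = (1/2)·ln(32.0/7.64) = (1/2)·ln(4.188) = 0.7162.
ζ = δ/√(4π² + δ²) = 0.7162/√(39.48 + 0.513) = 0.7162/6.324 = 0.1132.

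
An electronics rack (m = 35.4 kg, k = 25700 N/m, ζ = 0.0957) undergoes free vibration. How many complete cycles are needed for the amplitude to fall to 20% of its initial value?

3 cycles

Logarithmic decrement δ = 2πζ/√(1 − ζ²) = 2π × 0.09570/√(1 − 0.00916) = 0.6041.
x_n/x₀ = e^(−nδ) ≤ 0.2; take ln: n ≥ ln(1/0.2)/δ = 1.609/0.6041 = 2.664.
So 3 complete cycles are required.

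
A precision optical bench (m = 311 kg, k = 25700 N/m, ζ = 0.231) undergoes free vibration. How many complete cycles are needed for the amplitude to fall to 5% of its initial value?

Logarithmic decrement δ = 2πζ/√(1 − ζ²) = 2π × 0.2310/√(1 − 0.0534) = 1.492.
x_n/x₀ = e^(−nδ) ≤ 0.05; take ln: n ≥ ln(1/0.05)/δ = 2.996/1.492 = 2.008.
So 3 complete cycles are required.

3 cycles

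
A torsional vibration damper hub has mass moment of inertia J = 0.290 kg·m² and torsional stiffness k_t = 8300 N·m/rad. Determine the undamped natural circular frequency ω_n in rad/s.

169 rad/s

ω_n = √(k_t/J) = √(8300/0.290) = √28620 = 169.2 rad/s.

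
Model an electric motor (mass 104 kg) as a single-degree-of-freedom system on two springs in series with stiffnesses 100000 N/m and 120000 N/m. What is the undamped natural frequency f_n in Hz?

3.64 Hz

Series springs: 1/k_eq = 1/100000 + 1/120000 = 1.833×10^-5, so k_eq = 54550 N/m.
ω_n = √(k_eq/m) = √(54550/104) = √524.5 = 22.90 rad/s.
f_n = ω_n/(2π) = 22.90/6.283 = 3.645 Hz.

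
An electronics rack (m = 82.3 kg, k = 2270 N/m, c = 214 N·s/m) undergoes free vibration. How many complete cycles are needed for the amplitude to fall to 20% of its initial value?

ζ = c/(2√(km)) = 214/(2√(2270 × 82.3)) = 214/864.5 = 0.2476.
Logarithmic decrement δ = 2πζ/√(1 − ζ²) = 2π × 0.2476/√(1 − 0.0613) = 1.605.
x_n/x₀ = e^(−nδ) ≤ 0.2; take ln: n ≥ ln(1/0.2)/δ = 1.609/1.605 = 1.003.
So 2 complete cycles are required.

2 cycles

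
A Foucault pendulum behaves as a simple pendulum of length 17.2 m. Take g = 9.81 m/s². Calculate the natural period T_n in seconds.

For a simple pendulum ω_n = √(g/L) = √(9.81/17.2) = √0.5703 = 0.7552 rad/s.
T_n = 2π/ω_n = 6.283/0.7552 = 8.320 s.

8.32 s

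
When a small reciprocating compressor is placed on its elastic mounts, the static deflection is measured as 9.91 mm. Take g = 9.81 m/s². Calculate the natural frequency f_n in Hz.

ω_n = √(g/δ_st) = √(9.81/0.00991) = √989.9 = 31.46 rad/s.
f_n = ω_n/(2π) = 31.46/6.283 = 5.007 Hz.

5.01 Hz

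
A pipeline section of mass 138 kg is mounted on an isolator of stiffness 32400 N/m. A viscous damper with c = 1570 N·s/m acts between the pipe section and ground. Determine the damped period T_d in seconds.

0.442 s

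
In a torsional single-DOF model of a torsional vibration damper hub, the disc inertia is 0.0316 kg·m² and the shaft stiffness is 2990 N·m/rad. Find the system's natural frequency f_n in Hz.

49.0 Hz

ω_n = √(k_t/J) = √(2990/0.0316) = √94620 = 307.6 rad/s.
f_n = ω_n/(2π) = 307.6/6.283 = 48.96 Hz.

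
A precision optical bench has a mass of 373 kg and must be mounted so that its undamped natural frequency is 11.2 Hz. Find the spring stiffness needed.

1850000 N/m

ω_n = 2πf_n = 2π × 11.2 = 70.37 rad/s.
k = m·ω_n² = 373 × 70.37² = 373 × 4952 = 1847000 N/m.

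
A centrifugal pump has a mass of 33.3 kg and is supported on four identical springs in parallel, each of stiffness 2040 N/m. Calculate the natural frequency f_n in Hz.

Parallel springs add: k_eq = 4 × 2040 = 8160 N/m.
ω_n = √(k_eq/m) = √(8160/33.3) = √245.0 = 15.65 rad/s.
f_n = ω_n/(2π) = 15.65/6.283 = 2.491 Hz.

2.49 Hz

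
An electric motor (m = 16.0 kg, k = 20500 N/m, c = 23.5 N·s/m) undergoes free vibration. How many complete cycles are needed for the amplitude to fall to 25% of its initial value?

ζ = c/(2√(km)) = 23.5/(2√(20500 × 16.0)) = 23.5/1145 = 0.02052.
Logarithmic decrement δ = 2πζ/√(1 − ζ²) = 2π × 0.02052/√(1 − 0.000421) = 0.1289.
x_n/x₀ = e^(−nδ) ≤ 0.25; take ln: n ≥ ln(1/0.25)/δ = 1.386/0.1289 = 10.75.
So 11 complete cycles are required.

11 cycles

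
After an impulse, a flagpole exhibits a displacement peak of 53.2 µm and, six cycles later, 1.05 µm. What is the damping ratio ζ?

Logarithmic decrement δ = (1/n)·ln(x₀/x_n) = (1/6)·ln(53.2/1.05) = (1/6)·ln(50.67) = 0.6542.
ζ = δ/√(4π² + δ²) = 0.6542/√(39.48 + 0.428) = 0.6542/6.317 = 0.1036.

0.104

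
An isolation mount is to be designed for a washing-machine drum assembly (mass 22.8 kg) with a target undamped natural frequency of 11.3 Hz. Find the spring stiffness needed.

115000 N/m

ω_n = 2πf_n = 2π × 11.3 = 71.00 rad/s.
k = m·ω_n² = 22.8 × 71.00² = 22.8 × 5041 = 114900 N/m.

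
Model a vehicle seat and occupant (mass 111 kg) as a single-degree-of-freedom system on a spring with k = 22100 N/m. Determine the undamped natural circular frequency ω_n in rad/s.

14.1 rad/s

ω_n = √(k/m) = √(22100/111) = √199.1 = 14.11 rad/s.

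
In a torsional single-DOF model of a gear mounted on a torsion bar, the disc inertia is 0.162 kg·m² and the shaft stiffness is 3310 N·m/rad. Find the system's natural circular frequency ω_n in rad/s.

143 rad/s

ω_n = √(k_t/J) = √(3310/0.162) = √20430 = 142.9 rad/s.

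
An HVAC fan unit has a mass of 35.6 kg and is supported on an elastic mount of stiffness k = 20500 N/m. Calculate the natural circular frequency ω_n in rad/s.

ω_n = √(k/m) = √(20500/35.6) = √575.8 = 24.00 rad/s.

24.0 rad/s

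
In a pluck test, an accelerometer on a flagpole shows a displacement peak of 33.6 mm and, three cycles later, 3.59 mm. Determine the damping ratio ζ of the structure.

Logarithmic decrement δ = (1/n)·ln(x₀/x_n) = (1/3)·ln(33.6/3.59) = (1/3)·ln(9.359) = 0.7455.
ζ = δ/√(4π² + δ²) = 0.7455/√(39.48 + 0.556) = 0.7455/6.327 = 0.1178.

0.118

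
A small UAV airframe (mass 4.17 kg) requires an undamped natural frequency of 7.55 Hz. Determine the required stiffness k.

9380 N/m

ω_n = 2πf_n = 2π × 7.55 = 47.44 rad/s.
k = m·ω_n² = 4.17 × 47.44² = 4.17 × 2250 = 9384 N/m.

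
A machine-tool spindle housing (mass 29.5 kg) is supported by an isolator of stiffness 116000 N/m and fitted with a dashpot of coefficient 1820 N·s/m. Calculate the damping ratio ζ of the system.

0.492

ω_n = √(k/m) = √(116000/29.5) = 62.71 rad/s.
Critical damping c_c = 2√(k·m) = 2√(116000 × 29.5) = 3700 N·s/m, so ζ = c/c_c = 1820/3700 = 0.4919.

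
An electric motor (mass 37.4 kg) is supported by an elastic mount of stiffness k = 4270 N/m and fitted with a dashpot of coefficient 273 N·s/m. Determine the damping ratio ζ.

ω_n = √(k/m) = √(4270/37.4) = 10.69 rad/s.
Critical damping c_c = 2√(k·m) = 2√(4270 × 37.4) = 799.2 N·s/m, so ζ = c/c_c = 273/799.2 = 0.3416.

0.342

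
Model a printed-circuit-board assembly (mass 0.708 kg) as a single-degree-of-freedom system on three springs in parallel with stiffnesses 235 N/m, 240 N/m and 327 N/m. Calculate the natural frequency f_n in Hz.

Parallel springs add: k_eq = 235 + 240 + 327 = 802.0 N/m.
ω_n = √(k_eq/m) = √(802.0/0.708) = √1133 = 33.66 rad/s.
f_n = ω_n/(2π) = 33.66/6.283 = 5.357 Hz.

5.36 Hz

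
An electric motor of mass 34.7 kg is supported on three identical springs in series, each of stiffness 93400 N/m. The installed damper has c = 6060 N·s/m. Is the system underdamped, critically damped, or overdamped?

overdamped

Series springs: 1/k_eq = 3/93400, so k_eq = 93400/3 = 31130 N/m.
c_c = 2√(k_eq·m) = 2079 N·s/m; ζ = c/c_c = 6060/2079 = 2.92.
Since ζ > 1 the system is overdamped.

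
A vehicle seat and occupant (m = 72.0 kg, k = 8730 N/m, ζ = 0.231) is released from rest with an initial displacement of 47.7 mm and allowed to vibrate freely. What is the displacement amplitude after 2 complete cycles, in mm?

Logarithmic decrement δ = 2πζ/√(1 − ζ²) = 2π × 0.2310/√(1 − 0.0534) = 1.492.
After n cycles, x_n/x₀ = e^(−nδ), so x_2 = 47.7 × e^(−2 × 1.492) = 47.7 × 0.05061 = 2.414 mm.

2.41 mm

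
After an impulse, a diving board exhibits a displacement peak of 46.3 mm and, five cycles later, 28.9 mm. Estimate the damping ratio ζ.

Logarithmic decrement δ = (1/n)·ln(x₀/x_n) = (1/5)·ln(46.3/28.9) = (1/5)·ln(1.602) = 0.09426.
ζ = δ/√(4π² + δ²) = 0.09426/√(39.48 + 0.00888) = 0.09426/6.284 = 0.01500.

0.0150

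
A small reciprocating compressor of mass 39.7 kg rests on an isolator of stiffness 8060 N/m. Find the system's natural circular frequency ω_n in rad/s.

ω_n = √(k/m) = √(8060/39.7) = √203.0 = 14.25 rad/s.

14.2 rad/s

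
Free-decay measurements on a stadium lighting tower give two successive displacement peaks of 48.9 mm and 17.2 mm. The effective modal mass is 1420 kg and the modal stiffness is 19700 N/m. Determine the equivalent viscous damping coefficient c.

Logarithmic decrement δ = (1/n)·ln(x₀/x_n) = (1/1)·ln(48.9/17.2) = (1/1)·ln(2.843) = 1.045.
ζ = δ/√(4π² + δ²) = 1.045/√(39.48 + 1.09) = 1.045/6.369 = 0.1640.
c = ζ · 2√(km) = 0.1640 × 2√(19700 × 1420) = 0.1640 × 10580 = 1735 N·s/m.

1740 N·s/m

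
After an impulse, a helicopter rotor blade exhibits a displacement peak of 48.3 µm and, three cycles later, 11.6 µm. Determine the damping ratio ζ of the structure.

Logarithmic decrement δ = (1/n)·ln(x₀/x_n) = (1/3)·ln(48.3/11.6) = (1/3)·ln(4.164) = 0.4755.
ζ = δ/√(4π² + δ²) = 0.4755/√(39.48 + 0.226) = 0.4755/6.301 = 0.07546.

0.0755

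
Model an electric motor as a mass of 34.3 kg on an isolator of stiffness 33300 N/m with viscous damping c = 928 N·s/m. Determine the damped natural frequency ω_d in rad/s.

28.1 rad/s

ω_n = √(k/m) = √(33300/34.3) = 31.16 rad/s.
Critical damping c_c = 2√(k·m) = 2√(33300 × 34.3) = 2137 N·s/m, so ζ = c/c_c = 928/2137 = 0.4342.
ω_d = ω_n√(1 − ζ²) = 31.16 × √(1 − 0.188) = 28.07 rad/s.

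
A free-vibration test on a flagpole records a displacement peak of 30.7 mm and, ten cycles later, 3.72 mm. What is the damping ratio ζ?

Logarithmic decrement δ = (1/n)·ln(x₀/x_n) = (1/10)·ln(30.7/3.72) = (1/10)·ln(8.253) = 0.2111.
ζ = δ/√(4π² + δ²) = 0.2111/√(39.48 + 0.0445) = 0.2111/6.287 = 0.03357.

0.0336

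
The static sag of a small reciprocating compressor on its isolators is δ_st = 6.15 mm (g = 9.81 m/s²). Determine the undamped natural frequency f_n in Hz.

ω_n = √(g/δ_st) = √(9.81/0.00615) = √1595 = 39.94 rad/s.
f_n = ω_n/(2π) = 39.94/6.283 = 6.356 Hz.

6.36 Hz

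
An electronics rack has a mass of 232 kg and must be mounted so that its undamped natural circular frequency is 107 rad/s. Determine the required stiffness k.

2660000 N/m

k = m·ω_n² = 232 × 107.0² = 232 × 11450 = 2656000 N/m.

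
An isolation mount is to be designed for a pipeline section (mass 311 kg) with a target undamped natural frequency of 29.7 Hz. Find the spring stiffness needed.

ω_n = 2πf_n = 2π × 29.7 = 186.6 rad/s.
k = m·ω_n² = 311 × 186.6² = 311 × 34820 = 10830000 N/m.

10800000 N/m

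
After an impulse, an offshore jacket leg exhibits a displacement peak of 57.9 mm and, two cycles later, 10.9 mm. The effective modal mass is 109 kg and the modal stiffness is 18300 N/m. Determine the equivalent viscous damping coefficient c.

372 N·s/m

Logarithmic decrement δ = (1/n)·ln(x₀/x_n) = (1/2)·ln(57.9/10.9) = (1/2)·ln(5.312) = 0.8350.
ζ = δ/√(4π² + δ²) = 0.8350/√(39.48 + 0.697) = 0.8350/6.338 = 0.1317.
c = ζ · 2√(km) = 0.1317 × 2√(18300 × 109) = 0.1317 × 2825 = 372.1 N·s/m.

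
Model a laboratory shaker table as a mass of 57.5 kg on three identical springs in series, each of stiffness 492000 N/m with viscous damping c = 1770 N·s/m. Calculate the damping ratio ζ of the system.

Series springs: 1/k_eq = 3/492000, so k_eq = 492000/3 = 164000 N/m.
ω_n = √(k_eq/m) = √(164000/57.5) = 53.41 rad/s.
Critical damping c_c = 2√(k_eq·m) = 2√(164000 × 57.5) = 6142 N·s/m, so ζ = c/c_c = 1770/6142 = 0.2882.

0.288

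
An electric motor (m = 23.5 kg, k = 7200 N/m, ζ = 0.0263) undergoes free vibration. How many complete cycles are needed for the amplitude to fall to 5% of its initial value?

Logarithmic decrement δ = 2πζ/√(1 − ζ²) = 2π × 0.02630/√(1 − 0.000692) = 0.1653.
x_n/x₀ = e^(−nδ) ≤ 0.05; take ln: n ≥ ln(1/0.05)/δ = 2.996/0.1653 = 18.12.
So 19 complete cycles are required.

19 cycles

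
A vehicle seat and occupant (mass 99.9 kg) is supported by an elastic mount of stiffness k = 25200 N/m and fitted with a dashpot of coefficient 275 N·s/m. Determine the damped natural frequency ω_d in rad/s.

15.8 rad/s

ω_n = √(k/m) = √(25200/99.9) = 15.88 rad/s.
Critical damping c_c = 2√(k·m) = 2√(25200 × 99.9) = 3173 N·s/m, so ζ = c/c_c = 275/3173 = 0.08666.
ω_d = ω_n√(1 − ζ²) = 15.88 × √(1 − 0.00751) = 15.82 rad/s.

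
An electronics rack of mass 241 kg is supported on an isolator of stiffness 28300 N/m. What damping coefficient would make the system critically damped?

c_c = 2√(k·m) = 2√(28300 × 241) = 2 × 2612 = 5223 N·s/m.

5220 N·s/m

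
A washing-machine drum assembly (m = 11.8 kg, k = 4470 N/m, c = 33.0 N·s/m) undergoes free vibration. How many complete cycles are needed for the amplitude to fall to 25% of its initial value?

4 cycles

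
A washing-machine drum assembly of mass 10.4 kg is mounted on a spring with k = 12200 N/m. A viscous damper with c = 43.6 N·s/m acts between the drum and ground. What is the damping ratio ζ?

ω_n = √(k/m) = √(12200/10.4) = 34.25 rad/s.
Critical damping c_c = 2√(k·m) = 2√(12200 × 10.4) = 712.4 N·s/m, so ζ = c/c_c = 43.6/712.4 = 0.06120.

0.0612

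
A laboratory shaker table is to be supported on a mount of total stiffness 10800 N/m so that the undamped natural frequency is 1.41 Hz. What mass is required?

ω_n = 2πf_n = 2π × 1.41 = 8.859 rad/s.
m = k/ω_n² = 10800/8.859² = 10800/78.49 = 137.6 kg.

138 kg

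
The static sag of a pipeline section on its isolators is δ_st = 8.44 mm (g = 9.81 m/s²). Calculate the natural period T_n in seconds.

0.184 s

ω_n = √(g/δ_st) = √(9.81/0.00844) = √1162 = 34.09 rad/s.
T_n = 2π/ω_n = 6.283/34.09 = 0.1843 s.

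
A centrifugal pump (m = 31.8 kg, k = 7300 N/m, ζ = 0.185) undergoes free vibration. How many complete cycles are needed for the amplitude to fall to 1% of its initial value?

4 cycles

Logarithmic decrement δ = 2πζ/√(1 − ζ²) = 2π × 0.1850/√(1 − 0.0342) = 1.183.
x_n/x₀ = e^(−nδ) ≤ 0.01; take ln: n ≥ ln(1/0.01)/δ = 4.605/1.183 = 3.893.
So 4 complete cycles are required.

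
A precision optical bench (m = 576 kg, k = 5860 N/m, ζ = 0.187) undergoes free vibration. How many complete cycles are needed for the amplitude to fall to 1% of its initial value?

Logarithmic decrement δ = 2πζ/√(1 − ζ²) = 2π × 0.1870/√(1 − 0.0350) = 1.196.
x_n/x₀ = e^(−nδ) ≤ 0.01; take ln: n ≥ ln(1/0.01)/δ = 4.605/1.196 = 3.850.
So 4 complete cycles are required.

4 cycles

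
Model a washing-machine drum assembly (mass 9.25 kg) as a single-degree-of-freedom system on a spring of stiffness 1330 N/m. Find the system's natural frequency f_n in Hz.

ω_n = √(k/m) = √(1330/9.25) = √143.8 = 11.99 rad/s.
f_n = ω_n/(2π) = 11.99/6.283 = 1.908 Hz.

1.91 Hz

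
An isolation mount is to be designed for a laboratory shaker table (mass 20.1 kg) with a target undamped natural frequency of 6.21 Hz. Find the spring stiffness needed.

30600 N/m

ω_n = 2πf_n = 2π × 6.21 = 39.02 rad/s.
k = m·ω_n² = 20.1 × 39.02² = 20.1 × 1522 = 30600 N/m.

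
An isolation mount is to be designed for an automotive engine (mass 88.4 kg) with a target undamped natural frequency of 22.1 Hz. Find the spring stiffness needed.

1700000 N/m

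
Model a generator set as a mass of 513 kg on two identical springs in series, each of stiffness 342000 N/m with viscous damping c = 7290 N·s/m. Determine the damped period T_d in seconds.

0.374 s

Series springs: 1/k_eq = 2/342000, so k_eq = 342000/2 = 171000 N/m.
ω_n = √(k_eq/m) = √(171000/513) = 18.26 rad/s.
Critical damping c_c = 2√(k_eq·m) = 2√(171000 × 513) = 18730 N·s/m, so ζ = c/c_c = 7290/18730 = 0.3892.
ω_d = ω_n√(1 − ζ²) = 18.26 × √(1 − 0.151) = 16.82 rad/s.
T_d = 2π/ω_d = 0.3736 s.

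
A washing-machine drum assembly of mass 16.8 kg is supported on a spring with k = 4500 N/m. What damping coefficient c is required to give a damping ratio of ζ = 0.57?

c_c = 2√(k·m) = 2√(4500 × 16.8) = 549.9 N·s/m.
c = ζ·c_c = 0.57 × 549.9 = 313.4 N·s/m.

313 N·s/m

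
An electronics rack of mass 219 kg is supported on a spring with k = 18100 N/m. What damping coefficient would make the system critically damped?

c_c = 2√(k·m) = 2√(18100 × 219) = 2 × 1991 = 3982 N·s/m.

3980 N·s/m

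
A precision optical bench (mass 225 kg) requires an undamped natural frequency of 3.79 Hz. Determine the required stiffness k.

128000 N/m

ω_n = 2πf_n = 2π × 3.79 = 23.81 rad/s.
k = m·ω_n² = 225 × 23.81² = 225 × 567.1 = 127600 N/m.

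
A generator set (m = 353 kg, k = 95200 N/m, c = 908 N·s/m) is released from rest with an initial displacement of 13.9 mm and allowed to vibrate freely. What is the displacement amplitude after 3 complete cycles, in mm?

3.16 mm

ζ = c/(2√(km)) = 908/(2√(95200 × 353)) = 908/11590 = 0.07832.
Logarithmic decrement δ = 2πζ/√(1 − ζ²) = 2π × 0.07832/√(1 − 0.00613) = 0.4936.
After n cycles, x_n/x₀ = e^(−nδ), so x_3 = 13.9 × e^(−3 × 0.4936) = 13.9 × 0.2275 = 3.162 mm.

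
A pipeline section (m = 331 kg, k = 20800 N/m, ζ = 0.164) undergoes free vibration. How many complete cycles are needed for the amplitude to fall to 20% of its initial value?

Logarithmic decrement δ = 2πζ/√(1 − ζ²) = 2π × 0.1640/√(1 − 0.0269) = 1.045.
x_n/x₀ = e^(−nδ) ≤ 0.2; take ln: n ≥ ln(1/0.2)/δ = 1.609/1.045 = 1.541.
So 2 complete cycles are required.

2 cycles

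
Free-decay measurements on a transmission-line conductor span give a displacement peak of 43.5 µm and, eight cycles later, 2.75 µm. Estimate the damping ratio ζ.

Logarithmic decrement δ = (1/n)·ln(x₀/x_n) = (1/8)·ln(43.5/2.75) = (1/8)·ln(15.82) = 0.3451.
ζ = δ/√(4π² + δ²) = 0.3451/√(39.48 + 0.119) = 0.3451/6.293 = 0.05485.

0.0548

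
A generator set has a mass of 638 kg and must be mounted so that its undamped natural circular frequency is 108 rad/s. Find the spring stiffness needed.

k = m·ω_n² = 638 × 108.0² = 638 × 11660 = 7442000 N/m.

7440000 N/m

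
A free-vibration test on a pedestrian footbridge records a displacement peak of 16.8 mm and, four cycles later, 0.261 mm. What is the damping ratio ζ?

0.163

Logarithmic decrement δ = (1/n)·ln(x₀/x_n) = (1/4)·ln(16.8/0.261) = (1/4)·ln(64.37) = 1.041.
ζ = δ/√(4π² + δ²) = 1.041/√(39.48 + 1.08) = 1.041/6.369 = 0.1635.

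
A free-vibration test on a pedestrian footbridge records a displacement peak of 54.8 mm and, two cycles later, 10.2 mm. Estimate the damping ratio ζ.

Logarithmic decrement δ = (1/n)·ln(x₀/x_n) = (1/2)·ln(54.8/10.2) = (1/2)·ln(5.373) = 0.8407.
ζ = δ/√(4π² + δ²) = 0.8407/√(39.48 + 0.707) = 0.8407/6.339 = 0.1326.

0.133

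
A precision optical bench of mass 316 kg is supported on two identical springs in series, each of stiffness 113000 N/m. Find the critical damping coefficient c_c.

Series springs: 1/k_eq = 2/113000, so k_eq = 113000/2 = 56500 N/m.
c_c = 2√(k_eq·m) = 2√(56500 × 316) = 2 × 4225 = 8451 N·s/m.

8450 N·s/m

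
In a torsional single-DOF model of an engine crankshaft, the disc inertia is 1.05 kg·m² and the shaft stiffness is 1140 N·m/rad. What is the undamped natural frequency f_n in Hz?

ω_n = √(k_t/J) = √(1140/1.05) = √1086 = 32.95 rad/s.
f_n = ω_n/(2π) = 32.95/6.283 = 5.244 Hz.

5.24 Hz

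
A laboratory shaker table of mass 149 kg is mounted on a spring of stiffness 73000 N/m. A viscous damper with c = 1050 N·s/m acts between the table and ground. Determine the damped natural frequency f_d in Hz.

ω_n = √(k/m) = √(73000/149) = 22.13 rad/s.
Critical damping c_c = 2√(k·m) = 2√(73000 × 149) = 6596 N·s/m, so ζ = c/c_c = 1050/6596 = 0.1592.
ω_d = ω_n√(1 − ζ²) = 22.13 × √(1 − 0.0253) = 21.85 rad/s.
f_d = ω_d/(2π) = 3.478 Hz.

3.48 Hz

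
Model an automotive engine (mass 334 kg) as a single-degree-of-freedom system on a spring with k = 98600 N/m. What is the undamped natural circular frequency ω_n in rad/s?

17.2 rad/s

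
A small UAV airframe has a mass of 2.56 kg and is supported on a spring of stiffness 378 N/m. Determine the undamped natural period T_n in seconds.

0.517 s

ω_n = √(k/m) = √(378.0/2.56) = √147.7 = 12.15 rad/s.
T_n = 2π/ω_n = 6.283/12.15 = 0.5171 s.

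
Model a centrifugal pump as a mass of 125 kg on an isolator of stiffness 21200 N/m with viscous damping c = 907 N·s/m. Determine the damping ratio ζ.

0.279

ω_n = √(k/m) = √(21200/125) = 13.02 rad/s.
Critical damping c_c = 2√(k·m) = 2√(21200 × 125) = 3256 N·s/m, so ζ = c/c_c = 907/3256 = 0.2786.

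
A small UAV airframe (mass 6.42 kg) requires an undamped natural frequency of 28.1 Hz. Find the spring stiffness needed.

200000 N/m

ω_n = 2πf_n = 2π × 28.1 = 176.6 rad/s.
k = m·ω_n² = 6.42 × 176.6² = 6.42 × 31170 = 200100 N/m.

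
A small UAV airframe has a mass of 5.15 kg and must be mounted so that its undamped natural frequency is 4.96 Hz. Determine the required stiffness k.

5000 N/m

ω_n = 2πf_n = 2π × 4.96 = 31.16 rad/s.
k = m·ω_n² = 5.15 × 31.16² = 5.15 × 971.2 = 5002 N/m.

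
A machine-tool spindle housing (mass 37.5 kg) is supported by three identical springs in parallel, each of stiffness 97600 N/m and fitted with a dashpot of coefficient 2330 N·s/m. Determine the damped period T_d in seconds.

0.0760 s

Parallel springs add: k_eq = 3 × 97600 = 292800 N/m.
ω_n = √(k_eq/m) = √(292800/37.5) = 88.36 rad/s.
Critical damping c_c = 2√(k_eq·m) = 2√(292800 × 37.5) = 6627 N·s/m, so ζ = c/c_c = 2330/6627 = 0.3516.
ω_d = ω_n√(1 − ζ²) = 88.36 × √(1 − 0.124) = 82.72 rad/s.
T_d = 2π/ω_d = 0.07596 s.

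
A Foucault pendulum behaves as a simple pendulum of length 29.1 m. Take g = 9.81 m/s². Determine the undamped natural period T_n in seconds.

For a simple pendulum ω_n = √(g/L) = √(9.81/29.1) = √0.3371 = 0.5806 rad/s.
T_n = 2π/ω_n = 6.283/0.5806 = 10.82 s.

10.8 s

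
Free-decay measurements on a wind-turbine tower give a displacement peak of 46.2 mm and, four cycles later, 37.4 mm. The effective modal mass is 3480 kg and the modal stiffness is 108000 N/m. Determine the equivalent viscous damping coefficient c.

Logarithmic decrement δ = (1/n)·ln(x₀/x_n) = (1/4)·ln(46.2/37.4) = (1/4)·ln(1.235) = 0.05283.
ζ = δ/√(4π² + δ²) = 0.05283/√(39.48 + 0.00279) = 0.05283/6.283 = 0.008407.
c = ζ · 2√(km) = 0.008407 × 2√(108000 × 3480) = 0.008407 × 38770 = 326.0 N·s/m.

326 N·s/m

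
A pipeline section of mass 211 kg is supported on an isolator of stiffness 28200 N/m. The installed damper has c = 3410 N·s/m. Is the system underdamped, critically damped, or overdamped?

underdamped

c_c = 2√(k·m) = 4879 N·s/m; ζ = c/c_c = 3410/4879 = 0.699.
Since ζ < 1 the system is underdamped.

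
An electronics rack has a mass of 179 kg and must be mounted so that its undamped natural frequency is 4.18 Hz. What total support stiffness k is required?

ω_n = 2πf_n = 2π × 4.18 = 26.26 rad/s.
k = m·ω_n² = 179 × 26.26² = 179 × 689.8 = 123500 N/m.

123000 N/m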